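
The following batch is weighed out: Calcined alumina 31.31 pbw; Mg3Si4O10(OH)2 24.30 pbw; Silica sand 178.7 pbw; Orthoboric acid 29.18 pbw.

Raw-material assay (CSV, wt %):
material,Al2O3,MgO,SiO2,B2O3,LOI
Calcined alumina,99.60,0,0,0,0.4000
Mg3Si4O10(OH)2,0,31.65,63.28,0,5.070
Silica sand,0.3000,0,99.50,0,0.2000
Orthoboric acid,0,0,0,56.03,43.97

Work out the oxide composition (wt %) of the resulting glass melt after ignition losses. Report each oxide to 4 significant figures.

Glass mass = 248.9 pbw (batch 263.5 − LOI 14.55).
Composition: Al2O3 12.74%, MgO 3.089%, SiO2 77.60%, B2O3 6.568%

In-progress results are printed rounded to 4 significant digits on the page; each numeric step keeps exact precision through the solve; exactly one rounding is applied to each reported value; all derived quantities, including yield, four oxide percentages, net glass mass, LOI, totals, are rebuilt from the weighed amounts per 248.9 pbw of glass in full precision, exactly as printed in the problem or the answer.
Oxide-by-oxide delivered mass:
  Al2O3: 31.31·0.9960 + 178.7·0.003000 = 31.72 pbw
  MgO: 24.30·0.3165 = 7.691 pbw
  SiO2: 24.30·0.6328 + 178.7·0.9950 = 193.2 pbw
  B2O3: 29.18·0.5603 = 16.35 pbw
LOI: 31.31·0.004000 + 24.30·0.05070 + 178.7·0.002000 + 29.18·0.4397 = 14.55 pbw
Net of LOI, the glass mass = 263.5 − 14.55 = 248.9 pbw (consistent with Σ oxide mass)
each oxide over glass, ×100, is wt %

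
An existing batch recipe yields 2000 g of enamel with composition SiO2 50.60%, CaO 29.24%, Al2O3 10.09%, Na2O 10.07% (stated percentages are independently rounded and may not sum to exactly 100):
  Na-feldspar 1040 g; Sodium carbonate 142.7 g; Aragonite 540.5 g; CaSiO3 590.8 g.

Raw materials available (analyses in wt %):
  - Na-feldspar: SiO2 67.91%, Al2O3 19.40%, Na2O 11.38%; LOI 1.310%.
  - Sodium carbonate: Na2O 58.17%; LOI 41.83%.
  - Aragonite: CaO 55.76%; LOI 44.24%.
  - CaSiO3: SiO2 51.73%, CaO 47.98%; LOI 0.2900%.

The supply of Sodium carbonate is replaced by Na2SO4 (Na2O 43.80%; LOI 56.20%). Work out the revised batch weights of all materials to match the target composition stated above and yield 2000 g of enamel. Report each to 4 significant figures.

In-progress results are shown, rounded to four significant digits, alongside each step — the working math carries full precision throughout; every reported result takes just one rounding; the derived quantities (four oxide percentages, the totals, the yield, LOI, glass mass) are recomputed using the weight values on 2000 g of glass in full float precision as quoted within question or answer.
The oxide mass targets at 2000 g enamel:
  SiO2: 50.60% × 2000 = 1012 g
  CaO: 29.24% × 2000 = 584.8 g
  Al2O3: 10.09% × 2000 = 201.8 g
  Na2O: 10.07% × 2000 = 201.4 g
Per-oxide balance check from the weights as reported, under the basis named above (sum by sum, the targets are met given rounding of the digits):
  SiO2: 1040·0.6791 + 590.8·0.5173 = 1012 g (target 1012 g)
  CaO: 540.5·0.5576 + 590.8·0.4798 = 584.8 g (target 584.8 g)
  Al2O3: 1040·0.1940 = 201.8 g (target 201.8 g)
  Na2O: 1040·0.1138 + 189.6·0.4380 = 201.4 g (target 201.4 g)
Glass-mass sanity pass: batch total minus LOI = 2000 g (targets for the oxides total 2000 g; basis as stated: 2000 g — rounding explains the deltas).
Summing the batch: Σ batch = 2361 g; loss to ignition Σ batch·LOI = 361.0 g; glass ÷ batch gives a yield of 84.71%.

Revised batch per 2000 g enamel:
  Na-feldspar: 1040 g
  Na2SO4: 189.6 g
  Aragonite: 540.5 g
  CaSiO3: 590.8 g
Total batch = 2361 g; LOI loss = 361.0 g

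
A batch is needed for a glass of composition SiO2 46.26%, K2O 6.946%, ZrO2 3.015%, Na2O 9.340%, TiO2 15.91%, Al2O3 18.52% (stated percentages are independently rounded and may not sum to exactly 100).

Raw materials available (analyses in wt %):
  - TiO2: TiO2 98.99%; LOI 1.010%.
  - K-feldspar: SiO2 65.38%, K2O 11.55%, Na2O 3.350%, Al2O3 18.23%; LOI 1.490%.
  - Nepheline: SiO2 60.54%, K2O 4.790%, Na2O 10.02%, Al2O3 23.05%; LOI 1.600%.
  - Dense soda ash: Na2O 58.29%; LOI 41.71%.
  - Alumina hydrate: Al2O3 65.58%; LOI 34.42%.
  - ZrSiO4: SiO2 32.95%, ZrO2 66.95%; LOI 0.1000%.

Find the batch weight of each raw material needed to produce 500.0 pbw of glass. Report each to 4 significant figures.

Batch per 500.0 pbw glass:
  TiO2: 80.36 pbw
  K-feldspar: 266.8 pbw
  Nepheline: 81.64 pbw
  Dense soda ash: 50.75 pbw
  Alumina hydrate: 38.33 pbw
  ZrSiO4: 22.52 pbw
Total batch = 540.4 pbw; LOI loss = 40.48 pbw; yield = 92.51%

Mid-chain values are displayed rounded to four significant digits. The working math keeps exact precision all the way through — every reported result takes exactly one rounding; all derived quantities, including six oxide percentages, yield, glass mass, totals, LOI, are computed from the batch weights at 500.0 pbw of glass at exact precision, as written in question or answer.
Target masses of each oxide per 500.0 pbw glass:
  SiO2: 46.26% × 500.0 = 231.3 pbw
  K2O: 6.946% × 500.0 = 34.73 pbw
  ZrO2: 3.015% × 500.0 = 15.08 pbw
  Na2O: 9.340% × 500.0 = 46.70 pbw
  TiO2: 15.91% × 500.0 = 79.55 pbw
  Al2O3: 18.52% × 500.0 = 92.60 pbw
Oxide-by-oxide audit with the batch weights as given, relative to the basis at hand (sum by sum, the targets are met modulo rounding of the values):
  SiO2: 266.8·0.6538 + 81.64·0.6054 + 22.52·0.3295 = 231.3 pbw (target 231.3 pbw)
  K2O: 266.8·0.1155 + 81.64·0.04790 = 34.73 pbw (target 34.73 pbw)
  ZrO2: 22.52·0.6695 = 15.08 pbw (target 15.08 pbw)
  Na2O: 266.8·0.03350 + 81.64·0.1002 + 50.75·0.5829 = 46.70 pbw (target 46.70 pbw)
  TiO2: 80.36·0.9899 = 79.55 pbw (target 79.55 pbw)
  Al2O3: 266.8·0.1823 + 81.64·0.2305 + 38.33·0.6558 = 92.59 pbw (target 92.60 pbw)
Mass balance on the glass: net batch after ignition = 499.9 pbw (per-oxide target masses sum to 500.0 pbw; basis as stated: 500.0 pbw — deltas are rounding alone).
Total batch = Σ batch = 540.4 pbw; LOI removed, Σ of batch·LOI: 40.48 pbw; as yield: glass ÷ batch → 92.51%.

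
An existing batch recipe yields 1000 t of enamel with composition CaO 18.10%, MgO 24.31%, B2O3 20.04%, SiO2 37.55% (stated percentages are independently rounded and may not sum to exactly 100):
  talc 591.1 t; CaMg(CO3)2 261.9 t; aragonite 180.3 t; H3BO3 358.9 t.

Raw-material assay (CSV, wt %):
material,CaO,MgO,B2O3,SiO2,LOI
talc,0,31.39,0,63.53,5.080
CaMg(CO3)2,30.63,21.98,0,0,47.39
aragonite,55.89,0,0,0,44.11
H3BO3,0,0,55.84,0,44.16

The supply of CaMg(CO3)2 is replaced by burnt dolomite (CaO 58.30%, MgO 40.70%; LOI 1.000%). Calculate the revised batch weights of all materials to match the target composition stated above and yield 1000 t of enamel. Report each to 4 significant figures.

Revised batch per 1000 t enamel:
  talc: 591.1 t
  burnt dolomite: 141.4 t
  aragonite: 176.3 t
  H3BO3: 358.9 t
Total batch = 1268 t; LOI loss = 267.7 t

In-progress results are shown, rounded to 4 significant digits, alongside each step — each numeric step runs at full precision in all steps; every reported number sees exactly one rounding — derived quantities are re-derived in full precision (ignition loss, yield, glass mass, totals, the four compositions) starting from the weights per 1000 t of glass, exactly as printed in question or answer.
Target masses of each oxide per 1000 t enamel:
  CaO: 18.10% × 1000 = 181.0 t
  MgO: 24.31% × 1000 = 243.1 t
  B2O3: 20.04% × 1000 = 200.4 t
  SiO2: 37.55% × 1000 = 375.5 t
Oxide-by-oxide audit per the reported batch figures, on the stated basis (summed amounts equal target values up to rounding of the answer):
  CaO: 141.4·0.5830 + 176.3·0.5589 = 181.0 t (target 181.0 t)
  MgO: 591.1·0.3139 + 141.4·0.4070 = 243.1 t (target 243.1 t)
  B2O3: 358.9·0.5584 = 200.4 t (target 200.4 t)
  SiO2: 591.1·0.6353 = 375.5 t (target 375.5 t)
The glass-mass cross-check: whole batch net of LOI = 1000 t (the Σ of target masses is 1000 t; against the stated basis, 1000 t — rounding explains the deltas).
Summing the batch: Σ batch = 1268 t; ignition loss, Σ(batch × LOI) = 267.7 t; the yield ratio, glass ÷ batch: 78.88%.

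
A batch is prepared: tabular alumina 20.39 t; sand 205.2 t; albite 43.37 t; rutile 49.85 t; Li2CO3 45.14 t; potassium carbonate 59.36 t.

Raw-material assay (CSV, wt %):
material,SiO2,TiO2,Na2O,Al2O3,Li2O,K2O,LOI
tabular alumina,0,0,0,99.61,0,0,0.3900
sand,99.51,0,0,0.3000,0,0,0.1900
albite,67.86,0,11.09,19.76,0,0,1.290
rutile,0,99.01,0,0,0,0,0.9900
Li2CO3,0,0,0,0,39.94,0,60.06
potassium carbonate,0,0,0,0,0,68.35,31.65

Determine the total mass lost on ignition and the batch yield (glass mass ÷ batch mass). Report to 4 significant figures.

LOI loss = 47.42 t; glass = 375.9 t; yield = 88.80%

The intermediate values are shown with 4-significant-digit rounding on the page; each numeric step holds full precision from first step to last. Exactly one rounding lands on each reported number. All derived quantities are computed in exact precision (yield, LOI, glass mass, the six compositions, the totals) starting from the weights per 375.9 t of glass, exactly as shown in either problem or answer.
LOI of each material in turn:
  tabular alumina: 20.39 × 0.003900 = 0.07952 t
  sand: 205.2 × 0.001900 = 0.3899 t
  albite: 43.37 × 0.01290 = 0.5595 t
  rutile: 49.85 × 0.009900 = 0.4935 t
  Li2CO3: 45.14 × 0.6006 = 27.11 t
  potassium carbonate: 59.36 × 0.3165 = 18.79 t
Total LOI = 47.42 t
Glass = batch − LOI = 423.3 − 47.42 = 375.9 t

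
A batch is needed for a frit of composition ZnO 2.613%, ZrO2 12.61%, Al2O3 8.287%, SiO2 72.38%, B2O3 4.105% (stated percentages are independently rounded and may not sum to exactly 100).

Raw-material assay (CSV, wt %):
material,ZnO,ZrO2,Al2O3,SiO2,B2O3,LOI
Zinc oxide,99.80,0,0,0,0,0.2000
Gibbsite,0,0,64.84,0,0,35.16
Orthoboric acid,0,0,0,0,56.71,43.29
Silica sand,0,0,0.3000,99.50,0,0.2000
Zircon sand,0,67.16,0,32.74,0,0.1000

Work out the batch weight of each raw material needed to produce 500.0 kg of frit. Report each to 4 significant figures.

Values along the way are shown rounded to 4 significant digits at each printed step. The working math carries full float precision end to end — each reported number carries a single rounding; the derived quantities, which include glass mass, the yield, the five compositions, LOI, totals, are re-derived in exact precision, as given in question or answer, from the weighed amounts for 500.0 kg of glass.
Target masses of each oxide per 500.0 kg frit:
  ZnO: 2.613% × 500.0 = 13.06 kg
  ZrO2: 12.61% × 500.0 = 63.05 kg
  Al2O3: 8.287% × 500.0 = 41.44 kg
  SiO2: 72.38% × 500.0 = 361.9 kg
  B2O3: 4.105% × 500.0 = 20.52 kg
Per-oxide balance check given the weights on record, on the stated basis (summed amounts equal target values net of answer rounding effects):
  ZnO: 13.09·0.9980 = 13.06 kg (target 13.06 kg)
  ZrO2: 93.88·0.6716 = 63.05 kg (target 63.05 kg)
  Al2O3: 62.36·0.6484 + 332.8·0.003000 = 41.43 kg (target 41.44 kg)
  SiO2: 332.8·0.9950 + 93.88·0.3274 = 361.9 kg (target 361.9 kg)
  B2O3: 36.19·0.5671 = 20.52 kg (target 20.52 kg)
Mass balance on the glass: total batch − LOI = 499.9 kg (the Σ of target masses is 500.0 kg; with the basis standing at 500.0 kg — differing by rounding only).
Total batch = Σ batch = 538.3 kg; the LOI term Σ batch·LOI equals 38.38 kg; yield: glass divided by total = 92.87%.

Batch per 500.0 kg frit:
  Zinc oxide: 13.09 kg
  Gibbsite: 62.36 kg
  Orthoboric acid: 36.19 kg
  Silica sand: 332.8 kg
  Zircon sand: 93.88 kg
Total batch = 538.3 kg; LOI loss = 38.38 kg; yield = 92.87%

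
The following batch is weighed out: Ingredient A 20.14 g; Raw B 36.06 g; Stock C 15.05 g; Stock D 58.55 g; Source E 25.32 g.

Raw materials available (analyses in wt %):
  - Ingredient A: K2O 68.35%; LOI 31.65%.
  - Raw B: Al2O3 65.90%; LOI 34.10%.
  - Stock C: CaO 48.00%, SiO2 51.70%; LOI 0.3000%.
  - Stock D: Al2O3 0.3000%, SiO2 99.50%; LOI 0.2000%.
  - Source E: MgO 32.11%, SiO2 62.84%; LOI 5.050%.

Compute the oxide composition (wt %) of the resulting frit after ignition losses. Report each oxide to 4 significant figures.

Working values are shown, with 4-significant-digit rounding, when written out. Each numeric step runs at exact precision in every operation; each reported number is rounded only once — derived quantities, including glass mass, the yield, the five compositions, the totals, ignition loss, are recomputed from the weighed amounts for 135.0 g of glass at exact precision, as set out in question or answer.
What the batch supplies per oxide:
  Al2O3: 36.06·0.6590 + 58.55·0.003000 = 23.94 g
  K2O: 20.14·0.6835 = 13.77 g
  MgO: 25.32·0.3211 = 8.130 g
  CaO: 15.05·0.4800 = 7.224 g
  SiO2: 15.05·0.5170 + 58.55·0.9950 + 25.32·0.6284 = 81.95 g
LOI: 20.14·0.3165 + 36.06·0.3410 + 15.05·0.003000 + 58.55·0.002000 + 25.32·0.05050 = 20.11 g
batch − LOI leaves glass = 155.1 − 20.11 = 135.0 g (the oxide masses sum to this)
wt % = oxide mass / glass mass × 100

Glass mass = 135.0 g (batch 155.1 − LOI 20.11).
Composition: Al2O3 17.73%, K2O 10.20%, MgO 6.022%, CaO 5.351%, SiO2 60.70%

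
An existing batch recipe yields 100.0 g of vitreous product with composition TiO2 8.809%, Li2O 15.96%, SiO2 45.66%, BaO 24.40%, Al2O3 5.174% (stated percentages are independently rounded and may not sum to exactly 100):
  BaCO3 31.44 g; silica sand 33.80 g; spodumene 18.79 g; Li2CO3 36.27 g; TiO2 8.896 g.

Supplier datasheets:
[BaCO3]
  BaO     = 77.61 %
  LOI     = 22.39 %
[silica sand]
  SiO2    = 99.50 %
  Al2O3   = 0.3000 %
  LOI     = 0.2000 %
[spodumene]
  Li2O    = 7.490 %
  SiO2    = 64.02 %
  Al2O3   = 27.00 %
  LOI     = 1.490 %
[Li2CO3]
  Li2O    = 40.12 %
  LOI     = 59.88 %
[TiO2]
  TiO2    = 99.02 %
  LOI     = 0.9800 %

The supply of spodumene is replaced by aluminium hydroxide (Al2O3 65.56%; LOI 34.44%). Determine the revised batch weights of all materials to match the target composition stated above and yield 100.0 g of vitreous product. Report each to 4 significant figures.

Working values are displayed, with 4-significant-digit rounding, at each printed step; all arithmetic keeps full precision from start to finish; exactly one rounding lands on every reported result. All derived quantities (glass mass, LOI, five oxide percentages, the totals, the yield) are recomputed using the weight values on 100.0 g of glass in full precision exactly as printed in either problem or answer.
Target masses of each oxide per 100.0 g vitreous product:
  TiO2: 8.809% × 100.0 = 8.809 g
  Li2O: 15.96% × 100.0 = 15.96 g
  SiO2: 45.66% × 100.0 = 45.66 g
  BaO: 24.40% × 100.0 = 24.40 g
  Al2O3: 5.174% × 100.0 = 5.174 g
Checking each oxide sum working from each reported weight, under the basis named above (summed amounts equal target values once rounding is allowed for):
  TiO2: 8.896·0.9902 = 8.809 g (target 8.809 g)
  Li2O: 39.78·0.4012 = 15.96 g (target 15.96 g)
  SiO2: 45.89·0.9950 = 45.66 g (target 45.66 g)
  BaO: 31.44·0.7761 = 24.40 g (target 24.40 g)
  Al2O3: 45.89·0.003000 + 7.682·0.6556 = 5.174 g (target 5.174 g)
Mass balance on the glass: the batch minus its LOI: 100.0 g (the targets, summed, come to 100.0 g; against the stated basis, 100.0 g — any gap is answer rounding).
Total batch = Σ batch = 133.7 g; the LOI term Σ batch·LOI equals 33.68 g; as yield: glass ÷ batch → 74.80%.

Revised batch per 100.0 g vitreous product:
  BaCO3: 31.44 g
  silica sand: 45.89 g
  aluminium hydroxide: 7.682 g
  Li2CO3: 39.78 g
  TiO2: 8.896 g
Total batch = 133.7 g; LOI loss = 33.68 g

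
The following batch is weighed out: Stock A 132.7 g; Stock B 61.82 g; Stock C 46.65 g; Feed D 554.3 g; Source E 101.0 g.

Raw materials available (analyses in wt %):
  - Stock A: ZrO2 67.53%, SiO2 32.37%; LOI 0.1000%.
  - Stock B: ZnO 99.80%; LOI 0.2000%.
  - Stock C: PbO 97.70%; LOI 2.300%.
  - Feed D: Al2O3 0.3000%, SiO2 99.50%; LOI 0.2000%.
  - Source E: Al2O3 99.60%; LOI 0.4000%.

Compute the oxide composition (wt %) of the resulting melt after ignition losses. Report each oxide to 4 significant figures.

Glass mass = 893.6 g (batch 896.5 − LOI 2.842).
Composition: Al2O3 11.44%, ZrO2 10.03%, ZnO 6.904%, SiO2 66.52%, PbO 5.100%

Each numeric step holds exact precision end to end — intermediates are printed, rounded to 4 significant digits, when written out. Each reported figure takes a single rounding; the derived quantities (net glass mass, yield, the five compositions, totals, LOI) are carried in exact precision using the weight values at 893.6 g of glass as written in the question or the answer.
Oxide masses out of the charge:
  Al2O3: 554.3·0.003000 + 101.0·0.9960 = 102.3 g
  ZrO2: 132.7·0.6753 = 89.61 g
  ZnO: 61.82·0.9980 = 61.70 g
  SiO2: 132.7·0.3237 + 554.3·0.9950 = 594.5 g
  PbO: 46.65·0.9770 = 45.58 g
LOI: 132.7·0.001000 + 61.82·0.002000 + 46.65·0.02300 + 554.3·0.002000 + 101.0·0.004000 = 2.842 g
Net of LOI, the glass mass = 896.5 − 2.842 = 893.6 g (= the summed oxide contributions)
wt % = oxide mass / glass mass × 100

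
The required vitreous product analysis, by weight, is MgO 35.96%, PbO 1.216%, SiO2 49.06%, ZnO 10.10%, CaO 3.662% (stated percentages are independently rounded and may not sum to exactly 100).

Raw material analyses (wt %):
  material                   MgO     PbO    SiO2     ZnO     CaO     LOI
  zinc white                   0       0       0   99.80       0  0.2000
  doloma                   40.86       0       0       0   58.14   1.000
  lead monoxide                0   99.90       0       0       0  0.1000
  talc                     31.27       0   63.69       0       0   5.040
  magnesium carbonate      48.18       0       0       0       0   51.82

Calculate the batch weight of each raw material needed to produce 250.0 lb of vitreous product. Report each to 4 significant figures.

Batch per 250.0 lb vitreous product:
  zinc white: 25.30 lb
  doloma: 15.75 lb
  lead monoxide: 3.043 lb
  talc: 192.6 lb
  magnesium carbonate: 48.25 lb
Total batch = 284.9 lb; LOI loss = 34.92 lb; yield = 87.74%

Working values are displayed rounded to four significant digits on the page. The working math keeps full float precision at every stage; every reported result sees exactly one rounding; all derived quantities, including yield, glass mass, ignition loss, totals, five oxide percentages, are computed from the weighed amounts for 250.0 lb of glass in exact precision, as they appear in either problem or answer.
Per-oxide target masses for 250.0 lb vitreous product:
  MgO: 35.96% × 250.0 = 89.90 lb
  PbO: 1.216% × 250.0 = 3.040 lb
  SiO2: 49.06% × 250.0 = 122.6 lb
  ZnO: 10.10% × 250.0 = 25.25 lb
  CaO: 3.662% × 250.0 = 9.155 lb
Mass-balance tally per oxide on the weights just shown, on the stated basis (each sum matches its target mass up to rounding of the answer):
  MgO: 15.75·0.4086 + 192.6·0.3127 + 48.25·0.4818 = 89.91 lb (target 89.90 lb)
  PbO: 3.043·0.9990 = 3.040 lb (target 3.040 lb)
  SiO2: 192.6·0.6369 = 122.7 lb (target 122.6 lb)
  ZnO: 25.30·0.9980 = 25.25 lb (target 25.25 lb)
  CaO: 15.75·0.5814 = 9.157 lb (target 9.155 lb)
Glass mass check: whole batch net of LOI = 250.0 lb (the Σ of target masses is 250.0 lb; against the stated basis, 250.0 lb — a pure rounding effect).
Batch grand total — Σ batch = 284.9 lb; Σ batch·LOI gives LOI loss = 34.92 lb; yield = glass ÷ total batch = 87.74%.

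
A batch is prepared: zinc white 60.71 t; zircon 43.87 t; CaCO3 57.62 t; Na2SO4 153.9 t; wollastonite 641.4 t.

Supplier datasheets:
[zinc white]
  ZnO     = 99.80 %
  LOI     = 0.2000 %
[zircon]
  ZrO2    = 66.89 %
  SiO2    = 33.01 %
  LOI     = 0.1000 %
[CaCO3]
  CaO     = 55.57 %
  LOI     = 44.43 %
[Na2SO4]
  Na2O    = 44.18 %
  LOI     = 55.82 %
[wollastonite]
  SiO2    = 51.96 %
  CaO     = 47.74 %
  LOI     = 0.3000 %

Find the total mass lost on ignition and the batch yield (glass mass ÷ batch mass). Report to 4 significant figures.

LOI loss = 113.6 t; glass = 843.9 t; yield = 88.14%

All arithmetic keeps full precision end to end. Mid-chain values are shown (rounded to four significant digits) at each printed step. Exactly one rounding is applied to each reported number — the derived quantities are carried in exact precision (the yield, totals, ignition loss, five oxide percentages, net glass mass) from the batch weights for 843.9 t of glass exactly as shown in question or answer.
Per-material ignition loss:
  zinc white: 60.71 × 0.002000 = 0.1214 t
  zircon: 43.87 × 0.001000 = 0.04387 t
  CaCO3: 57.62 × 0.4443 = 25.60 t
  Na2SO4: 153.9 × 0.5582 = 85.91 t
  wollastonite: 641.4 × 0.003000 = 1.924 t
Total LOI = 113.6 t
Glass = batch − LOI = 957.5 − 113.6 = 843.9 t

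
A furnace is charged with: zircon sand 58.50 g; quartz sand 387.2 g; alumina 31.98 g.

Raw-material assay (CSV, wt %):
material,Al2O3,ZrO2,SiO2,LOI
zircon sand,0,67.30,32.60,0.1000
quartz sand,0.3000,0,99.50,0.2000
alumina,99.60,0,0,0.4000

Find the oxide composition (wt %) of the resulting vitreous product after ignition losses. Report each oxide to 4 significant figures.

Glass mass = 476.7 g (batch 477.7 − LOI 0.9608).
Composition: Al2O3 6.925%, ZrO2 8.259%, SiO2 84.82%

Working values are printed (rounded to 4 significant digits) at each printed step. Each numeric step holds exact precision at all times. Each reported number receives exactly one rounding; the derived quantities (ignition loss, net glass mass, the yield, three oxide percentages, totals) are computed using the weight values at 476.7 g of glass at exact precision, exactly as shown in either problem or answer.
Oxide masses out of the charge:
  Al2O3: 387.2·0.003000 + 31.98·0.9960 = 33.01 g
  ZrO2: 58.50·0.6730 = 39.37 g
  SiO2: 58.50·0.3260 + 387.2·0.9950 = 404.3 g
LOI: 58.50·0.001000 + 387.2·0.002000 + 31.98·0.004000 = 0.9608 g
Net of LOI, the glass mass = 477.7 − 0.9608 = 476.7 g (consistent with Σ oxide mass)
oxide / glass × 100 gives the wt %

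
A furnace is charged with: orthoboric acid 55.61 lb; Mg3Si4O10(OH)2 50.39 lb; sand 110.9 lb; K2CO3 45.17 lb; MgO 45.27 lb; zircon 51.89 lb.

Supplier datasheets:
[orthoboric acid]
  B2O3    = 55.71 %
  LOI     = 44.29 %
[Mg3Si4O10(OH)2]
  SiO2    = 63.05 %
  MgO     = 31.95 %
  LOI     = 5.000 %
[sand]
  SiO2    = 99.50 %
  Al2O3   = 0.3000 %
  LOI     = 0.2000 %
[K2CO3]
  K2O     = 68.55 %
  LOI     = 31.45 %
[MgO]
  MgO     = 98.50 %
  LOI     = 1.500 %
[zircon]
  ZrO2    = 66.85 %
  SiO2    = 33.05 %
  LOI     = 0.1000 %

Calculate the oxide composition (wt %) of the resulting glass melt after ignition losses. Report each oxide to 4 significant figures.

Glass mass = 316.9 lb (batch 359.2 − LOI 42.31).
Composition: ZrO2 10.95%, B2O3 9.775%, SiO2 50.25%, MgO 19.15%, Al2O3 0.1050%, K2O 9.770%

Each numeric step holds exact precision through the solve — rounding to 4 significant digits extends to each working value as shown; each reported figure takes exactly one rounding; all derived quantities (ignition loss, yield, the totals, six oxide percentages, glass mass) are recomputed in full float precision starting from the weights on 316.9 lb of glass, as set out in the question or the answer.
Delivered oxide masses:
  ZrO2: 51.89·0.6685 = 34.69 lb
  B2O3: 55.61·0.5571 = 30.98 lb
  SiO2: 50.39·0.6305 + 110.9·0.9950 + 51.89·0.3305 = 159.3 lb
  MgO: 50.39·0.3195 + 45.27·0.9850 = 60.69 lb
  Al2O3: 110.9·0.003000 = 0.3327 lb
  K2O: 45.17·0.6855 = 30.96 lb
LOI: 55.61·0.4429 + 50.39·0.05000 + 110.9·0.002000 + 45.17·0.3145 + 45.27·0.01500 + 51.89·0.001000 = 42.31 lb
Resulting glass, batch − LOI: 359.2 − 42.31 = 316.9 lb (equal to the oxide-mass sum)
percent share: oxide ÷ glass, ×100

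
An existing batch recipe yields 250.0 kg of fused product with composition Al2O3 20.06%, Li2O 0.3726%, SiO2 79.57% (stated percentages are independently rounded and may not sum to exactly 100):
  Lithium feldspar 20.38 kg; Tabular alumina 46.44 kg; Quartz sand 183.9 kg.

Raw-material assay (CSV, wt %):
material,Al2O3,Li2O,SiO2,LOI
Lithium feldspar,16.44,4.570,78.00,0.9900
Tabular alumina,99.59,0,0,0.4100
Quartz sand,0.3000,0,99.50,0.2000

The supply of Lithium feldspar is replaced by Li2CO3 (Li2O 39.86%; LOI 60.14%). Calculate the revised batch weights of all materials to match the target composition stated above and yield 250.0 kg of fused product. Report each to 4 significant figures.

Full float precision is carried all the way through; the intermediate values are shown with 4-significant-digit rounding in the working — a single rounding produces each reported value — derived quantities are rebuilt from the weighed amounts for 250.0 kg of glass at full float precision (glass mass, the yield, the three compositions, ignition loss, totals) as set out in the problem or the answer.
Oxide mass targets, per 250.0 kg fused product:
  Al2O3: 20.06% × 250.0 = 50.15 kg
  Li2O: 0.3726% × 250.0 = 0.9315 kg
  SiO2: 79.57% × 250.0 = 198.9 kg
Per-oxide balance check working from each reported weight, relative to the basis at hand (summed amounts equal target values given rounding of the digits):
  Al2O3: 49.75·0.9959 + 199.9·0.003000 = 50.15 kg (target 50.15 kg)
  Li2O: 2.337·0.3986 = 0.9315 kg (target 0.9315 kg)
  SiO2: 199.9·0.9950 = 198.9 kg (target 198.9 kg)
Mass balance on the glass: the batch minus its LOI: 250.0 kg (the targets, summed, come to 250.0 kg; basis as stated: 250.0 kg — rounding explains the deltas).
Batch grand total — Σ batch = 252.0 kg; LOI removed, Σ of batch·LOI: 2.009 kg; the yield ratio, glass ÷ batch: 99.20%.

Revised batch per 250.0 kg fused product:
  Li2CO3: 2.337 kg
  Tabular alumina: 49.75 kg
  Quartz sand: 199.9 kg
Total batch = 252.0 kg; LOI loss = 2.009 kg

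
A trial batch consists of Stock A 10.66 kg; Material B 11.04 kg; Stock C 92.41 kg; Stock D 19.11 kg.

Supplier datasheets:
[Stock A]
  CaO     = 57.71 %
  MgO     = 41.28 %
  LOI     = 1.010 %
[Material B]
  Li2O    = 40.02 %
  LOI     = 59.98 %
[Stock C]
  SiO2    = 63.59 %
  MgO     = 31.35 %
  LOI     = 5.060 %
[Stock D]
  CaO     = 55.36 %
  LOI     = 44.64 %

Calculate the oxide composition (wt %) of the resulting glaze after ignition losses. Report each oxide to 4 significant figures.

Each numeric step holds exact precision through the solve; rounding to four significant digits applies to each in-between result as displayed. Exactly one rounding goes into every reported result — derived quantities are carried in full precision (the four compositions, glass mass, the totals, LOI, yield) from the batch weights for 113.3 kg of glass as given in question or answer.
Mass of each oxide from the mix:
  CaO: 10.66·0.5771 + 19.11·0.5536 = 16.73 kg
  Li2O: 11.04·0.4002 = 4.418 kg
  SiO2: 92.41·0.6359 = 58.76 kg
  MgO: 10.66·0.4128 + 92.41·0.3135 = 33.37 kg
LOI: 10.66·0.01010 + 11.04·0.5998 + 92.41·0.05060 + 19.11·0.4464 = 19.94 kg
Glass mass = batch − LOI = 133.2 − 19.94 = 113.3 kg (matching Σ of the oxides)
oxide / glass × 100 gives the wt %

Glass mass = 113.3 kg (batch 133.2 − LOI 19.94).
Composition: CaO 14.77%, Li2O 3.900%, SiO2 51.87%, MgO 29.46%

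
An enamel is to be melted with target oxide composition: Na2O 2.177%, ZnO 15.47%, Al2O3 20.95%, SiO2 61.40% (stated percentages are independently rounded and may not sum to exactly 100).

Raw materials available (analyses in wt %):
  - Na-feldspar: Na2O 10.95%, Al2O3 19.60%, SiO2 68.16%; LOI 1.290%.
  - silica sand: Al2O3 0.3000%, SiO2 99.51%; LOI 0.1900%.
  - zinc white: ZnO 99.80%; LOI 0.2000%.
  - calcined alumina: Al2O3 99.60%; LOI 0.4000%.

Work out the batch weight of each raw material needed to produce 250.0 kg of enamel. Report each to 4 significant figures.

Each numeric step carries full float precision from start to finish; the intermediate values are displayed, with 4-significant-figure rounding, when written out; exactly one rounding lands on each reported result; derived quantities, including the totals, ignition loss, four oxide percentages, net glass mass, the yield, are computed starting from the weights per 250.0 kg of glass at full precision precisely as stated by the problem or answer text.
Oxide mass targets, per 250.0 kg enamel:
  Na2O: 2.177% × 250.0 = 5.442 kg
  ZnO: 15.47% × 250.0 = 38.67 kg
  Al2O3: 20.95% × 250.0 = 52.38 kg
  SiO2: 61.40% × 250.0 = 153.5 kg
Oxide-by-oxide audit from the weights as reported, per the basis as stated (every target is met by its sum exact up to rounding of places):
  Na2O: 49.70·0.1095 = 5.442 kg (target 5.442 kg)
  ZnO: 38.75·0.9980 = 38.67 kg (target 38.67 kg)
  Al2O3: 49.70·0.1960 + 120.2·0.003000 + 42.44·0.9960 = 52.37 kg (target 52.38 kg)
  SiO2: 49.70·0.6816 + 120.2·0.9951 = 153.5 kg (target 153.5 kg)
Glass-mass closure: total charge less LOI = 250.0 kg (the Σ of target masses is 250.0 kg; with the basis standing at 250.0 kg — gaps are rounding artifacts).
Adding the batch up: Σ batch = 251.1 kg; loss to ignition Σ batch·LOI = 1.117 kg; as yield: glass ÷ batch → 99.56%.

Batch per 250.0 kg enamel:
  Na-feldspar: 49.70 kg
  silica sand: 120.2 kg
  zinc white: 38.75 kg
  calcined alumina: 42.44 kg
Total batch = 251.1 kg; LOI loss = 1.117 kg; yield = 99.56%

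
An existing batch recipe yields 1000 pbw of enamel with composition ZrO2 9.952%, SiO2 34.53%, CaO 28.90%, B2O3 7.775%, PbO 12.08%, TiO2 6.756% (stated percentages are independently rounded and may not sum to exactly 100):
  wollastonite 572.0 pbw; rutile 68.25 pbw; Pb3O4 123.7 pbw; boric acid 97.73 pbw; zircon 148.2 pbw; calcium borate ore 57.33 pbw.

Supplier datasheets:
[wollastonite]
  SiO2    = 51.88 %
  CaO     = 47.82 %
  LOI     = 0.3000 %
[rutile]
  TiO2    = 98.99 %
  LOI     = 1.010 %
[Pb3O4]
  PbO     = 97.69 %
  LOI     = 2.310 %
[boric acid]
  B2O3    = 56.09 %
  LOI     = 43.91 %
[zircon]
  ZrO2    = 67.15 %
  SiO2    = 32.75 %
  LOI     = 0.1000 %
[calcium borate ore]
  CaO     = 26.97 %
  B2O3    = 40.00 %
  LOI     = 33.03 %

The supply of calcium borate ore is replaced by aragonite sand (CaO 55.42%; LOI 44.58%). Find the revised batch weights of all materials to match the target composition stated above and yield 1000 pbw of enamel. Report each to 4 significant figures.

All arithmetic holds exact precision through the solve; working values appear, with 4-significant-digit rounding, in the working — each reported value receives exactly one rounding — all derived quantities (glass mass, yield, LOI, totals, the six compositions) are re-derived starting from the weights on 1000 pbw of glass in full precision, exactly as printed in problem or answer.
The oxide mass targets at 1000 pbw enamel:
  ZrO2: 9.952% × 1000 = 99.52 pbw
  SiO2: 34.53% × 1000 = 345.3 pbw
  CaO: 28.90% × 1000 = 289.0 pbw
  B2O3: 7.775% × 1000 = 77.75 pbw
  PbO: 12.08% × 1000 = 120.8 pbw
  TiO2: 6.756% × 1000 = 67.56 pbw
Sums-versus-targets review from the weights as reported, per the basis as stated (summed amounts equal target values up to rounding of the answer):
  ZrO2: 148.2·0.6715 = 99.52 pbw (target 99.52 pbw)
  SiO2: 572.0·0.5188 + 148.2·0.3275 = 345.3 pbw (target 345.3 pbw)
  CaO: 572.0·0.4782 + 27.90·0.5542 = 289.0 pbw (target 289.0 pbw)
  B2O3: 138.6·0.5609 = 77.74 pbw (target 77.75 pbw)
  PbO: 123.7·0.9769 = 120.8 pbw (target 120.8 pbw)
  TiO2: 68.25·0.9899 = 67.56 pbw (target 67.56 pbw)
Mass balance on the glass: net batch after ignition = 999.9 pbw (targets for the oxides total 999.9 pbw; with the basis standing at 1000 pbw — a pure rounding effect).
Adding the batch up: Σ batch = 1079 pbw; Σ batch·LOI gives LOI loss = 78.71 pbw; the yield ratio, glass ÷ batch: 92.70%.

Revised batch per 1000 pbw enamel:
  wollastonite: 572.0 pbw
  rutile: 68.25 pbw
  Pb3O4: 123.7 pbw
  boric acid: 138.6 pbw
  zircon: 148.2 pbw
  aragonite sand: 27.90 pbw
Total batch = 1079 pbw; LOI loss = 78.71 pbw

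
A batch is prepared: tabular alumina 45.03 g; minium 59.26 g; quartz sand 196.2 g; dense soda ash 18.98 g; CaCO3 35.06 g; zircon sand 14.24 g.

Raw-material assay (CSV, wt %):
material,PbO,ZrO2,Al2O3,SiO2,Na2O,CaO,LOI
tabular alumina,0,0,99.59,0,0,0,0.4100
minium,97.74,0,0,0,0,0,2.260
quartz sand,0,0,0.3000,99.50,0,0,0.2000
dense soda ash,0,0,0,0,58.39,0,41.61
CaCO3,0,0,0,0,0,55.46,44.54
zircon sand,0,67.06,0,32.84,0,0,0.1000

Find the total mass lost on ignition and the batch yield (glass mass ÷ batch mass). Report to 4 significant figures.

LOI loss = 25.44 g; glass = 343.3 g; yield = 93.10%

The working math holds exact precision from first step to last — values along the way are displayed (rounded to 4 significant figures) across the worked steps. A single rounding yields every reported value; derived quantities are carried in exact precision (glass mass, the totals, LOI, yield, the six compositions) starting from the weights at 343.3 g of glass, as given in the problem or the answer.
Per-material ignition loss:
  tabular alumina: 45.03 × 0.004100 = 0.1846 g
  minium: 59.26 × 0.02260 = 1.339 g
  quartz sand: 196.2 × 0.002000 = 0.3924 g
  dense soda ash: 18.98 × 0.4161 = 7.898 g
  CaCO3: 35.06 × 0.4454 = 15.62 g
  zircon sand: 14.24 × 0.001000 = 0.01424 g
Total LOI = 25.44 g
Glass = batch − LOI = 368.8 − 25.44 = 343.3 g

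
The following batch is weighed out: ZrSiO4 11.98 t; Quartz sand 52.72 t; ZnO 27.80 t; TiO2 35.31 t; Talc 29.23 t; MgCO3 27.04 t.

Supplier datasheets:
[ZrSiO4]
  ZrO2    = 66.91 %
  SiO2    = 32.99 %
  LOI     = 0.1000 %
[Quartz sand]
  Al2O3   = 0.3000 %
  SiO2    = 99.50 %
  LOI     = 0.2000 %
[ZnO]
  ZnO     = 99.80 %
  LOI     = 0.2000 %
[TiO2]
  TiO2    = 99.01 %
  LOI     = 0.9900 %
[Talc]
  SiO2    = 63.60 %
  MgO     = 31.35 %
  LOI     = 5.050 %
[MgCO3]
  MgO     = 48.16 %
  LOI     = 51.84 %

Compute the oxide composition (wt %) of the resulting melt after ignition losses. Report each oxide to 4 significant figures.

Every computation keeps full float precision from first step to last; rounding to 4 significant figures applies to each in-between result as printed; a single rounding produces each reported number; the derived quantities, which include yield, totals, six oxide percentages, net glass mass, ignition loss, are re-derived in full precision, as quoted within the question or the answer, starting from the weights per 168.1 t of glass.
What the batch supplies per oxide:
  ZrO2: 11.98·0.6691 = 8.016 t
  TiO2: 35.31·0.9901 = 34.96 t
  ZnO: 27.80·0.9980 = 27.74 t
  Al2O3: 52.72·0.003000 = 0.1582 t
  SiO2: 11.98·0.3299 + 52.72·0.9950 + 29.23·0.6360 = 75.00 t
  MgO: 29.23·0.3135 + 27.04·0.4816 = 22.19 t
LOI: 11.98·0.001000 + 52.72·0.002000 + 27.80·0.002000 + 35.31·0.009900 + 29.23·0.05050 + 27.04·0.5184 = 16.02 t
Glass = total batch minus LOI = 184.1 − 16.02 = 168.1 t (matching Σ of the oxides)
each wt % is 100 × oxide ÷ glass

Glass mass = 168.1 t (batch 184.1 − LOI 16.02).
Composition: ZrO2 4.770%, TiO2 20.80%, ZnO 16.51%, Al2O3 0.09411%, SiO2 44.63%, MgO 13.20%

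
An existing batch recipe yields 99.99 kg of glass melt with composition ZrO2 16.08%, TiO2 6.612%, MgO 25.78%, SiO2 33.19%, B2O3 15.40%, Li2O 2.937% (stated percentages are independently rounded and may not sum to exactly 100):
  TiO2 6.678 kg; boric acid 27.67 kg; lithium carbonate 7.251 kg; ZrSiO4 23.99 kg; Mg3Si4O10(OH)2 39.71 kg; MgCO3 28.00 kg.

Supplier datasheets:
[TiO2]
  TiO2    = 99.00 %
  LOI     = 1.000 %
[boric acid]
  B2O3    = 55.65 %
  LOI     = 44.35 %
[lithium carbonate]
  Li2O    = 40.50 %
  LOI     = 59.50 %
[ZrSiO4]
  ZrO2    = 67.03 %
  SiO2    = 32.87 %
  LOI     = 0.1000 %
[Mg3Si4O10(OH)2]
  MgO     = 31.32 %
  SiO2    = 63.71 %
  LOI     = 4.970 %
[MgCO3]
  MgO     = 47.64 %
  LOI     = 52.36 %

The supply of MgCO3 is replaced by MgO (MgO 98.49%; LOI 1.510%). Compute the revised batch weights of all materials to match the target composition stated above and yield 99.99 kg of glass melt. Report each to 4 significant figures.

In-progress results are shown, rounded to 4 significant figures, between the steps; full float precision is carried through the solve — each reported result is rounded exactly once — the derived quantities, including LOI, yield, the six compositions, glass mass, totals, are computed using the weight values at 99.99 kg of glass in full float precision as they appear in the problem or the answer.
Per-oxide target masses for 99.99 kg glass melt:
  ZrO2: 16.08% × 99.99 = 16.08 kg
  TiO2: 6.612% × 99.99 = 6.611 kg
  MgO: 25.78% × 99.99 = 25.78 kg
  SiO2: 33.19% × 99.99 = 33.19 kg
  B2O3: 15.40% × 99.99 = 15.40 kg
  Li2O: 2.937% × 99.99 = 2.937 kg
Mass-balance tally per oxide from the weights as reported, under the basis named above (oxide sums agree with the targets inside rounding margins):
  ZrO2: 23.99·0.6703 = 16.08 kg (target 16.08 kg)
  TiO2: 6.678·0.9900 = 6.611 kg (target 6.611 kg)
  MgO: 39.71·0.3132 + 13.54·0.9849 = 25.77 kg (target 25.78 kg)
  SiO2: 23.99·0.3287 + 39.71·0.6371 = 33.18 kg (target 33.19 kg)
  B2O3: 27.67·0.5565 = 15.40 kg (target 15.40 kg)
  Li2O: 7.251·0.4050 = 2.937 kg (target 2.937 kg)
Mass balance on the glass: total charge less LOI = 99.98 kg (oxide target masses add up to 99.99 kg; against the stated basis, 99.99 kg — any gap is answer rounding).
Total batch = Σ batch = 118.8 kg; LOI loss = Σ batch·LOI = 18.85 kg; yield = glass ÷ total batch = 84.13%.

Revised batch per 99.99 kg glass melt:
  TiO2: 6.678 kg
  boric acid: 27.67 kg
  lithium carbonate: 7.251 kg
  ZrSiO4: 23.99 kg
  Mg3Si4O10(OH)2: 39.71 kg
  MgO: 13.54 kg
Total batch = 118.8 kg; LOI loss = 18.85 kg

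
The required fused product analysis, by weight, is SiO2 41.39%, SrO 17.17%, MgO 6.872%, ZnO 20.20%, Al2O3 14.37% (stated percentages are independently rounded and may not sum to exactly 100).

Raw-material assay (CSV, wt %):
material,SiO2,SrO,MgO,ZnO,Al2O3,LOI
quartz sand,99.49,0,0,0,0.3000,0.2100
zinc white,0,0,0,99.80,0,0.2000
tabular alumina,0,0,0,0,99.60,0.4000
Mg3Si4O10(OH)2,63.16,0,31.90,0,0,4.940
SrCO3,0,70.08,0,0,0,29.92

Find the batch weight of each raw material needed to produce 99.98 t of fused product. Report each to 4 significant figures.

Every computation carries exact precision at all times — mid-chain values are shown, rounded to four significant digits, within the worked lines. A single rounding completes every reported number — all derived quantities are computed at full precision (the totals, glass mass, yield, LOI, the five compositions) from the batch weights for 99.98 t of glass, precisely as stated by the problem or the answer.
Per-oxide target masses for 99.98 t fused product:
  SiO2: 41.39% × 99.98 = 41.38 t
  SrO: 17.17% × 99.98 = 17.17 t
  MgO: 6.872% × 99.98 = 6.871 t
  ZnO: 20.20% × 99.98 = 20.20 t
  Al2O3: 14.37% × 99.98 = 14.37 t
Oxide-by-oxide audit from the weights as reported, under the basis named above (sums match the target masses within answer rounding):
  SiO2: 27.92·0.9949 + 21.54·0.6316 = 41.38 t (target 41.38 t)
  SrO: 24.50·0.7008 = 17.17 t (target 17.17 t)
  MgO: 21.54·0.3190 = 6.871 t (target 6.871 t)
  ZnO: 20.24·0.9980 = 20.20 t (target 20.20 t)
  Al2O3: 27.92·0.003000 + 14.34·0.9960 = 14.37 t (target 14.37 t)
Auditing the glass mass value: the batch minus its LOI: 99.99 t (the targets, summed, come to 99.98 t; basis as stated: 99.98 t — a pure rounding effect).
Batch grand total — Σ batch = 108.5 t; the LOI term Σ batch·LOI equals 8.551 t; as yield: glass ÷ batch → 92.12%.

Batch per 99.98 t fused product:
  quartz sand: 27.92 t
  zinc white: 20.24 t
  tabular alumina: 14.34 t
  Mg3Si4O10(OH)2: 21.54 t
  SrCO3: 24.50 t
Total batch = 108.5 t; LOI loss = 8.551 t; yield = 92.12%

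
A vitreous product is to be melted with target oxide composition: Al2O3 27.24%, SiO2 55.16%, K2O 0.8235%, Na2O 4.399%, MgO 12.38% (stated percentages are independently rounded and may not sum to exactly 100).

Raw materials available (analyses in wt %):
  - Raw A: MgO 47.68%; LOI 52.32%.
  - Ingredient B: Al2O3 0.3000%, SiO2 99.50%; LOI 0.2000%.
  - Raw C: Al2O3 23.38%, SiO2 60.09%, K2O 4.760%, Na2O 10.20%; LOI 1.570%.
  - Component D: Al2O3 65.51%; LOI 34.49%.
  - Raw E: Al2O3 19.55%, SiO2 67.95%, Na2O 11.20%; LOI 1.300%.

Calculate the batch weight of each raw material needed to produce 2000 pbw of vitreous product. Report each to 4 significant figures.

Batch per 2000 pbw vitreous product:
  Raw A: 519.3 pbw
  Ingredient B: 578.5 pbw
  Raw C: 346.0 pbw
  Component D: 565.1 pbw
  Raw E: 470.4 pbw
Total batch = 2479 pbw; LOI loss = 479.3 pbw; yield = 80.67%

Intermediates are printed with 4-significant-digit rounding in the printout; all internal work carries full precision in all steps. A single rounding completes every reported result — all derived quantities, which include the yield, the totals, ignition loss, net glass mass, five oxide percentages, are re-derived in exact precision, as written in the question or the answer, using the weight values per 2000 pbw of glass.
Oxide mass targets, per 2000 pbw vitreous product:
  Al2O3: 27.24% × 2000 = 544.8 pbw
  SiO2: 55.16% × 2000 = 1103 pbw
  K2O: 0.8235% × 2000 = 16.47 pbw
  Na2O: 4.399% × 2000 = 87.98 pbw
  MgO: 12.38% × 2000 = 247.6 pbw
Sums-versus-targets review working from each reported weight, against the basis in use (sums match the target masses up to rounding of the answer):
  Al2O3: 578.5·0.003000 + 346.0·0.2338 + 565.1·0.6551 + 470.4·0.1955 = 544.8 pbw (target 544.8 pbw)
  SiO2: 578.5·0.9950 + 346.0·0.6009 + 470.4·0.6795 = 1103 pbw (target 1103 pbw)
  K2O: 346.0·0.04760 = 16.47 pbw (target 16.47 pbw)
  Na2O: 346.0·0.1020 + 470.4·0.1120 = 87.98 pbw (target 87.98 pbw)
  MgO: 519.3·0.4768 = 247.6 pbw (target 247.6 pbw)
Mass balance on the glass: whole batch net of LOI = 2000 pbw (targets for the oxides total 2000 pbw; the stated basis being 2000 pbw — any gap is answer rounding).
Whole-batch sum: Σ batch = 2479 pbw; LOI loss = Σ batch·LOI = 479.3 pbw; as yield: glass ÷ batch → 80.67%.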